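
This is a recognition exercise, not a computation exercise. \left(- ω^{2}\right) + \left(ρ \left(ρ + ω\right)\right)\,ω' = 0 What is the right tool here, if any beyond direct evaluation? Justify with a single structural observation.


Diagnosis: the homogeneous substitution — the slope's numerator and denominator share total degree; set v = ω/ρ and the equation drops to separable form. A Bernoulli substitution after rearrangement (possibly exchanging dependent and independent variable) is a fair alternative; the homogeneous route works on the equation as it stands.


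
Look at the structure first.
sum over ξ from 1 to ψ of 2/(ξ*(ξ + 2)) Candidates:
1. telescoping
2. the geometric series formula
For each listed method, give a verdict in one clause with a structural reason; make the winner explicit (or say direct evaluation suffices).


Best approach: telescoping — the denominator's roots in 2/(ξ*(ξ + 2)) sit an integer apart: decomposition produces a self-cancelling chain.
- telescoping: yes, a natural case for it.
- the geometric series formula — the ratio of consecutive terms depends on the index.


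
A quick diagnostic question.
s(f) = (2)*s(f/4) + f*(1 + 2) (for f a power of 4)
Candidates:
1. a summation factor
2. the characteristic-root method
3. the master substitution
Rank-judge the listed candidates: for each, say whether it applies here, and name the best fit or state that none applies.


Technique: the master substitution — index division is the fingerprint: f/4 in the recursive call means substitute f = 4^m.
- a summation factor: a divided-index call is outside the fixed-shift first-order family a summation factor normalizes.
- the characteristic-root method — the recursion divides its index rather than shifting it — outside the constant-shift family the root method covers.
- the master substitution: applicable, and directly so.


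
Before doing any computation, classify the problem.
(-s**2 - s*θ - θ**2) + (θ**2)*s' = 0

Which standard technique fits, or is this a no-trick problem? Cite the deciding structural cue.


Best approach: the homogeneous substitution — scaling θ and s together leaves the slope fixed — it depends only on s/θ, so substitute the ratio.


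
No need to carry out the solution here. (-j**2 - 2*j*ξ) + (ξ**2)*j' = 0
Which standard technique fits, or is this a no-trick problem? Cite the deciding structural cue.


Technique: the homogeneous substitution — scaling ξ and j together leaves the slope fixed — it depends only on j/ξ, so substitute the ratio. A Bernoulli rewrite works here as the equation stands — the homogeneous substitution is the more immediate reading.


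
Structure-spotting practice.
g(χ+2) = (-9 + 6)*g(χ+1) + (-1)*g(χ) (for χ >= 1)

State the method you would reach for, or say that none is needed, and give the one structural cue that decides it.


Best approach: the characteristic-root method — fixed numeric weights on consecutive terms and no forcing term added: the root method in its home territory.


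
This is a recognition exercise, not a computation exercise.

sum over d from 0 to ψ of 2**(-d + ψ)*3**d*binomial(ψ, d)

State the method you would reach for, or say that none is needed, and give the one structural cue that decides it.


Best approach: the binomial theorem — terms weighting binomial(ψ, d) against matched powers of 3 and 2 reassemble into (3 + 2)^ψ by the binomial theorem.


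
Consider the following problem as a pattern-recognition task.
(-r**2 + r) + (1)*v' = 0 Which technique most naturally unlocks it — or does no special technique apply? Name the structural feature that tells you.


Verdict: no special technique — the slope is a function of r alone, so integrate both sides directly.


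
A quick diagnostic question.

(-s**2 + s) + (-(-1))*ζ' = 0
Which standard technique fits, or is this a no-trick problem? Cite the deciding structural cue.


Diagnosis: no special technique — the slope is a pure function of s; integrate both sides and be done.


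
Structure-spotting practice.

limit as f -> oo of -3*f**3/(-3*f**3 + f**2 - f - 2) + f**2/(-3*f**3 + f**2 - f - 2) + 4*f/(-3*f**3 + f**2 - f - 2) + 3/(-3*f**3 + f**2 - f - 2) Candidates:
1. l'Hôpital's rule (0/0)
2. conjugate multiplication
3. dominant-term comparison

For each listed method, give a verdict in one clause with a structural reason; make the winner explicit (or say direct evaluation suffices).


Best approach: dominant-term comparison — growth-rate triage: the leading powers of f decide the limit, everything else is noise.
- l'Hôpital's rule (0/0) — no 0/0 form appears: written as one quotient, top and bottom both grow without bound, and the ratio is decided by their leading terms.
- conjugate multiplication: no divergent radical difference is present for a conjugate pair to cancel.
- dominant-term comparison: yes — fits the structure here.


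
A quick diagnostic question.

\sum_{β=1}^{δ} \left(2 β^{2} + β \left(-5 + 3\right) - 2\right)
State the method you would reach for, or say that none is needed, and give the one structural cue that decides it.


Verdict: no special technique — nothing telescopes and nothing is geometric; polynomial terms in β sum term by term.


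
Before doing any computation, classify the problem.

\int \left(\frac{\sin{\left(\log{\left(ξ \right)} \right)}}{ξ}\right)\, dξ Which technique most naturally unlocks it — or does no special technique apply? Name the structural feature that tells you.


Verdict: u-substitution — structure check: outer function, inner expression \log{\left(ξ \right)}, inner derivative as a factor — the classic u = \log{\left(ξ \right)} pattern.


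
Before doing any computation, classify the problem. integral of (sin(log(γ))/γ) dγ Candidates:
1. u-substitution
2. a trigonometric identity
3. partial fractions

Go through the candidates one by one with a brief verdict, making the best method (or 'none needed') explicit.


Best approach: u-substitution — collected, the integrand has one factor that is, up to a constant, the derivative of an inner expression the rest depends on — substitute for that inner expression.
- u-substitution — a fit — the right tool for this form.
- a trigonometric identity — the trigonometric factor has no even power to reduce and no cross-frequency product to convert — the standard power-reduction and product-to-sum identities do not engage it.
- partial fractions — the expression is not a ratio of polynomials that decomposes further.


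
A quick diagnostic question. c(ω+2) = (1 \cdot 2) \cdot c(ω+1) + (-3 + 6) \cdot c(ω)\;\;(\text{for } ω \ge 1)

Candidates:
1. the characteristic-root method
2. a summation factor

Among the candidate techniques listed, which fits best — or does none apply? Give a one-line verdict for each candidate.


Diagnosis: the characteristic-root method — the recurrence is linear and homogeneous with constant coefficients, so the ansatz r^ω turns it into a polynomial equation for r.
- the characteristic-root method — a fit — the right tool for this form.
- a summation factor: a summation factor telescopes one-step recursions; this one carries higher-order memory.


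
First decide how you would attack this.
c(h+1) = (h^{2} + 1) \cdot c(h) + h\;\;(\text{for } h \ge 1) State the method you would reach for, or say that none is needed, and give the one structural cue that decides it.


Best approach: a summation factor — normalize by the running product of h^{2} + 1: the left side becomes a difference, and differences sum.


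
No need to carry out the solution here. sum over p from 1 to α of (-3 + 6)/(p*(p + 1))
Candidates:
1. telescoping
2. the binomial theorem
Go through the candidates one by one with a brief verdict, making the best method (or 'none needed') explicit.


Best approach: telescoping — poles of (-3 + 6)/(p*(p + 1)) differ by an integer, the telltale of a telescoping partial-fraction sum.
- telescoping: applies; the problem has the shape this method handles.
- the binomial theorem: no binomial coefficients pair with matched powers.


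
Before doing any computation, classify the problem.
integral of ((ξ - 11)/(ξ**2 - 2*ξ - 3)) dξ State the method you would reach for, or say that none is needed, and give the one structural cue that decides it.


Diagnosis: partial fractions — rational integrand, reducible denominator ξ**2 - 2*ξ - 3: decompose first, integrate second.


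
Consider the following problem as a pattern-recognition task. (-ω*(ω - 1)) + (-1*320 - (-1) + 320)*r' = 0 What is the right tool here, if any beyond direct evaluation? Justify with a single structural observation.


Verdict: no special technique — with r absent the equation is not coupled at all: direct integration in ω.


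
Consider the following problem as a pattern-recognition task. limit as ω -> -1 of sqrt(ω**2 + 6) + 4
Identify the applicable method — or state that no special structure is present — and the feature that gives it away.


Diagnosis: no special technique — the function is continuous at -1; evaluation is itself the limit, no machinery required.


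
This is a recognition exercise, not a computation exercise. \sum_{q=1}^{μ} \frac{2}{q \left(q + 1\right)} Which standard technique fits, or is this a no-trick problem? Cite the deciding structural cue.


Best approach: telescoping — integer-spaced poles in \frac{2}{q \left(q + 1\right)} are the telescoping signature in disguise.


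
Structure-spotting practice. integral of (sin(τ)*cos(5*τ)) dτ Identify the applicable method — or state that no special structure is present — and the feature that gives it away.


Diagnosis: a trigonometric identity — cross-frequency products like sin(τ)*cos(5*τ) are the textbook product-to-sum case — the identity converts them to directly integrable sinusoids.


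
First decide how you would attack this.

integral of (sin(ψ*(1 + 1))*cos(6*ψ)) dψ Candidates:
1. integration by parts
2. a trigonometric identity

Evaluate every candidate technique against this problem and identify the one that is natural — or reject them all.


Diagnosis: a trigonometric identity — sin(ψ*(1 + 1))*cos(6*ψ) is a beat pattern — rewrite the product as a sum of single-frequency waves before integrating.
- integration by parts — not the fit here: there is no polynomial factor to ladder down — parts can still close the trigonometric product by recursion, though the identity rewrite is the direct route.
- a trigonometric identity — applicable, and directly so.


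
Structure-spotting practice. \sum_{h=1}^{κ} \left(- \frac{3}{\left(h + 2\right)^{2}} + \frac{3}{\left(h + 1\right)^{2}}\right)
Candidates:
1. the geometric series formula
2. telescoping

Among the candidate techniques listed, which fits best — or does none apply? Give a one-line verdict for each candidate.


Technique: telescoping — each term adds \frac{3}{\left(h + 1\right)^{2}} and subtracts the same expression advanced one index; that subtracted piece cancels against the next term's added copy — only the boundary terms survive.
- the geometric series formula: consecutive terms are not related by a fixed multiplier.
- telescoping: yes — fits the structure here.


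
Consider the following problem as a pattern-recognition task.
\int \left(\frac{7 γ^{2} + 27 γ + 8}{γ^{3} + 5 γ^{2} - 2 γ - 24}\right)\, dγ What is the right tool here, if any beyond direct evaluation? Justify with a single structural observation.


Verdict: partial fractions — a proper rational integrand whose denominator splits into simpler factors — decompose into partial fractions first.


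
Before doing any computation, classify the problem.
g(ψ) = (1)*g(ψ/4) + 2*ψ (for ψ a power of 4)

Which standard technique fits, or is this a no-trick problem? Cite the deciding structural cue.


Technique: the master substitution — treat m = log base 4 of ψ as the new clock: one recursion step advances m by one while ψ scales by 4.


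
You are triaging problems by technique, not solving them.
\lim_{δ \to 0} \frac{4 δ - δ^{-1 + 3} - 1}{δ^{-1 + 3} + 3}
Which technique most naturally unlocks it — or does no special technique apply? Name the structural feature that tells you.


Verdict: no special technique — no vanishing denominator and no indeterminate clash at the point — evaluation is immediate.


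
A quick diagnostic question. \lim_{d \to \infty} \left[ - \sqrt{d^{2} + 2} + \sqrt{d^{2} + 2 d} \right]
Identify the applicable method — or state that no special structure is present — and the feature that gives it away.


Verdict: conjugate multiplication — the difference \sqrt{d^{2} + 2 d} - \sqrt{d^{2} + 2} is an ∞ − ∞ stalemate; its conjugate partner breaks the tie.


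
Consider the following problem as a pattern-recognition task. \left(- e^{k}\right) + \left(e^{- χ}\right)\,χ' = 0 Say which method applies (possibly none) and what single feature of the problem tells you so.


Diagnosis: separation of variables — solved for the derivative, the right side splits multiplicatively into a function of each variable alone — divide and integrate each side. The cross-partial test also passes here (vacuously, each side single-variable); the potential-function route would work, separation is simply more immediate.


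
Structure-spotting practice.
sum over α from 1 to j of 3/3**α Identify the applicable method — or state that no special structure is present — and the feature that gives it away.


Diagnosis: the geometric series formula — consecutive terms stand in a fixed index-free ratio — the geometric sum formula closes it.


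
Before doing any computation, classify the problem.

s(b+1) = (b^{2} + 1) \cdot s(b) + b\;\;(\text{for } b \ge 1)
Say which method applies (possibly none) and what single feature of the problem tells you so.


Verdict: a summation factor — rescale the sequence by the product of the weights b^{2} + 1 so far — the recurrence collapses to a plain running sum.


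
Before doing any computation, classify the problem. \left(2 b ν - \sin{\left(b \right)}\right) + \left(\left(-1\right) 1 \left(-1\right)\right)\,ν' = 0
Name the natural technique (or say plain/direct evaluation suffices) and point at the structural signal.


Diagnosis: a linear integrating factor — the equation is linear in ν with coefficient 2 b; multiplying by the integrating factor exp(∫2 b) makes the left side a perfect derivative.


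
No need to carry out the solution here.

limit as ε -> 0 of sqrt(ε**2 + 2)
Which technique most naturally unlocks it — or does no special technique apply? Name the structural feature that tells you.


Method: no special technique — nothing blocks direct substitution at 0: plug in and finish.


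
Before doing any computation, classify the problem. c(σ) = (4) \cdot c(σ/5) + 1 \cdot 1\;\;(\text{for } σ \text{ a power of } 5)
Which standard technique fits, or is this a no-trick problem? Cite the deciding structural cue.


Technique: the master substitution — treat m = log base 5 of σ as the new clock: one recursion step advances m by one while σ scales by 5.


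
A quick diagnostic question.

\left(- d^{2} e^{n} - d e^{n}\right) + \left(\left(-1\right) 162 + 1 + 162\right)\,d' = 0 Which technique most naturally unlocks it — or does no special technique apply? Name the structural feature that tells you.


Diagnosis: separation of variables — one side of the product carries the independent variable, the other the unknown — the textbook separation shape. A Bernoulli substitution applies to this equation as given; separation takes the same equation in its displayed form.


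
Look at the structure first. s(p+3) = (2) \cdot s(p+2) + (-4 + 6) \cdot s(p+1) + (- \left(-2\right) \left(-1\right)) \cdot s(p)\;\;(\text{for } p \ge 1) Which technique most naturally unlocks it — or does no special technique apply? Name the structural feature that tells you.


Best approach: the characteristic-root method — this is the constant-coefficient homogeneous case — the whole solution in p reduces to a polynomial's roots.


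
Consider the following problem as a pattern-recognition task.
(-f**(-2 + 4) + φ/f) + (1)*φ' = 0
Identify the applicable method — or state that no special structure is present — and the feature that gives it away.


Technique: a linear integrating factor — linear in the unknown with genuine forcing: multiply through by the exponential of the integrated coefficient and the left side closes into one derivative.


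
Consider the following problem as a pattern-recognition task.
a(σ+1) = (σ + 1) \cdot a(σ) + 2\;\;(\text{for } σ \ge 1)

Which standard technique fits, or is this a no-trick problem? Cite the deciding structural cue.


Diagnosis: a summation factor — first-order linear but the coefficient σ + 1 moves with the index — divide by the cumulative product and telescope.


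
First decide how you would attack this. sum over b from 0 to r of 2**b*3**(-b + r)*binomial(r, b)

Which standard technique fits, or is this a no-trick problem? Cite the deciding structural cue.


Technique: the binomial theorem — the binomial coefficients weight matched powers of 2 and 3, which is exactly the expansion of a binomial power.


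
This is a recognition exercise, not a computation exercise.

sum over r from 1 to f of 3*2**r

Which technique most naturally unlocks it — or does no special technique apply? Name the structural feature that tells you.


Verdict: the geometric series formula — check a ratio of consecutive terms: it is 2, independent of the index, so the geometric formula closes the sum.


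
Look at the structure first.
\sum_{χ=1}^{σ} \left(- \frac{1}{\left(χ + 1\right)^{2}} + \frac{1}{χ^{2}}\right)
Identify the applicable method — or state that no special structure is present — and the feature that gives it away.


Technique: telescoping — the summand is \frac{1}{χ^{2}} minus the same expression shifted by one, so consecutive terms cancel in pairs.


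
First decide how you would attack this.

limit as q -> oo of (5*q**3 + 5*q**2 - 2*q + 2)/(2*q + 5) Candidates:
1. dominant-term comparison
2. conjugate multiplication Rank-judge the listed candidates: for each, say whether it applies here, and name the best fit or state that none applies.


Best approach: dominant-term comparison — as q grows, only the highest-degree terms matter — compare leading terms and read the limit off.
- dominant-term comparison: yes, a natural case for it.
- conjugate multiplication: rationalization has no target — no divergent radical difference appears.


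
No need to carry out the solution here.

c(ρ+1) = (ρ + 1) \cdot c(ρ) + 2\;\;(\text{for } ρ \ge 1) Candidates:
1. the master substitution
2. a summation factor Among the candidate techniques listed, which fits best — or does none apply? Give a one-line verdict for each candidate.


Method: a summation factor — normalize by the running product of ρ + 1: the left side becomes a difference, and differences sum.
- the master substitution: no fixed divisor shrinks the index between calls.
- a summation factor: yes — fits the structure here.


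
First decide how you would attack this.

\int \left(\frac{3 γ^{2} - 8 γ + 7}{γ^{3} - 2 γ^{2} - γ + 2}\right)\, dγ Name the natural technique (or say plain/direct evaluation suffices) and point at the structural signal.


Diagnosis: partial fractions — a proper rational integrand whose denominator splits into simpler factors — decompose into partial fractions first.


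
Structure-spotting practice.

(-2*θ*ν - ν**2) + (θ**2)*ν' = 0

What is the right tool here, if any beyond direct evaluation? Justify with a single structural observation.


Method: the homogeneous substitution — the slope's numerator and denominator share total degree; set v = ν/θ and the equation drops to separable form. A Bernoulli substitution is a fair alternative on this equation directly; the homogeneous reading takes it as given.


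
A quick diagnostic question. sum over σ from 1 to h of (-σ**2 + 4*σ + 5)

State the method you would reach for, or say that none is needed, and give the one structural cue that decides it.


Verdict: no special technique — no cancellation, no constant ratio, no binomial weights — just polynomial terms summed directly.


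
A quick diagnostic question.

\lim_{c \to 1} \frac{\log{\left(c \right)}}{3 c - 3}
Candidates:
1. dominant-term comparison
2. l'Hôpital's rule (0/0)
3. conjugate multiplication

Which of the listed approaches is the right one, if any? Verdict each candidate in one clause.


Verdict: l'Hôpital's rule (0/0) — plug in 1: top and bottom both hit zero, so differentiate each and retry. Known elementary limits would finish this too — the rule just bypasses the case analysis.
- dominant-term comparison — no dominant-degree comparison decides it.
- l'Hôpital's rule (0/0) — a fit — the right tool for this form.
- conjugate multiplication: there is no infinity-minus-infinity radical difference to rationalize.


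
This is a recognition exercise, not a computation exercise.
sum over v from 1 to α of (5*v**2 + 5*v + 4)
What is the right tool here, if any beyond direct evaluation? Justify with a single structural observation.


Method: no special technique — this is bookkeeping, not technique: standard formulas for sums of constant-multiple powers of v apply termwise.


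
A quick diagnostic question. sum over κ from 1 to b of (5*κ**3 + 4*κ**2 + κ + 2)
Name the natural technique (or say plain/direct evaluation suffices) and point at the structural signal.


Best approach: no special technique — no ratio, no shift structure, no binomial pattern: sum the constant-multiple powers of κ with known formulas.


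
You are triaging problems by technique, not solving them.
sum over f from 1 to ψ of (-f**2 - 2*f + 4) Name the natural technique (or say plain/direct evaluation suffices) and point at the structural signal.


Technique: no special technique — the sum is polynomial through and through; closed forms for each power of f finish it directly.


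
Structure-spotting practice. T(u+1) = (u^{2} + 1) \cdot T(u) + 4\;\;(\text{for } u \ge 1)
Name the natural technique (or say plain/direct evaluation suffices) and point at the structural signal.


Verdict: a summation factor — an index-dependent multiplier u^{2} + 1 rules out characteristic roots; a summation factor converts it to a pure difference.


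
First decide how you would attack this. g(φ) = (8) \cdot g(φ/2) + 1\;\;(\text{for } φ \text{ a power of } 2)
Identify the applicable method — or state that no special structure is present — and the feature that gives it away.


Diagnosis: the master substitution — the argument shrinks by the factor 2, so measure the index on a logarithmic scale and the recursion becomes a shift.


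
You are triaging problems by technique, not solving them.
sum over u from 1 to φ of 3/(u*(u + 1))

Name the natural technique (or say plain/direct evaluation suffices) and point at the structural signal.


Technique: telescoping — the denominator's roots in 3/(u*(u + 1)) sit an integer apart: decomposition produces a self-cancelling chain.


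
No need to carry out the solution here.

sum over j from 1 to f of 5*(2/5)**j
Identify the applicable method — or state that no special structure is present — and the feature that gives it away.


Method: the geometric series formula — term-over-term division gives 2/5 every time — index-free ratio, geometric sum formula applies.


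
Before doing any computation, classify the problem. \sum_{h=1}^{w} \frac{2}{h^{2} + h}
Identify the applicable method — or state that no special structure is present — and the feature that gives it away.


Method: telescoping — one partial-fraction pass turns \frac{2}{h^{2} + h} into a shifted difference, and shifted differences telescope.


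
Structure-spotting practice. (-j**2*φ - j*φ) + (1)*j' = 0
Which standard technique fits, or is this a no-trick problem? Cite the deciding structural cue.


Diagnosis: separation of variables — solved for the derivative, the right side splits multiplicatively into a function of each variable alone — divide and integrate each side. This doubles as a Bernoulli equation in the unknown as written; dividing and integrating works on it directly.


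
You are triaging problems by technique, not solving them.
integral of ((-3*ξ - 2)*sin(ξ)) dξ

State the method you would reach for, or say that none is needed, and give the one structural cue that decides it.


Verdict: integration by parts — a polynomial -3*ξ - 2 against the kernel sin(ξ) is the signature bounded-ladder case for integration by parts.


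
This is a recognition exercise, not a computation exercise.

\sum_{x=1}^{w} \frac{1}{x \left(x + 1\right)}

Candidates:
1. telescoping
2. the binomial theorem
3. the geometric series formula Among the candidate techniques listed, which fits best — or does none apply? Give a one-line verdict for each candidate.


Best approach: telescoping — rewrite \frac{1}{x \left(x + 1\right)} as simple fractions and successive terms eat each other — only the edges survive.
- telescoping: yes — fits the structure here.
- the binomial theorem — the terms lack the binomial-coefficient-weighted complementary-power pattern of an expansion.
- the geometric series formula: the ratio of consecutive terms depends on the index.


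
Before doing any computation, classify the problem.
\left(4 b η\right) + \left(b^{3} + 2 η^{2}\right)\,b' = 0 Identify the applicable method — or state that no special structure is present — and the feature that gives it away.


Diagnosis: the exact-equation method — check exactness first: here it holds (4 b η, b^{3} + 2 η^{2} have matching cross partials), so no integrating factor is needed.


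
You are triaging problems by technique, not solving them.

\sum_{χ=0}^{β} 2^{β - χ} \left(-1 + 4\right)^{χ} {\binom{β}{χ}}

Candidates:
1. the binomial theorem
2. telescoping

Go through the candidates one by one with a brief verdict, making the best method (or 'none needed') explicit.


Technique: the binomial theorem — the binomial coefficients weight matched powers of (-1 + 4) and 2, which is exactly the expansion of a binomial power.
- the binomial theorem: yes, a natural case for it.
- telescoping: in the displayed form, no term reappears at a neighboring index to cancel against.


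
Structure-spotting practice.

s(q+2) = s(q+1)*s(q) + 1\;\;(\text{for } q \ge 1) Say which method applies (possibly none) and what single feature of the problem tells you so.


Best approach: no special technique — the map from one term to the next is curved, not linear, so linear closed-form machinery does not attach.


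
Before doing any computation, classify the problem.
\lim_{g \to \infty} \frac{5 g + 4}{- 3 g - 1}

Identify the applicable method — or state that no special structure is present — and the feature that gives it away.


Method: dominant-term comparison — as g grows, only the highest-degree terms matter — compare leading terms and read the limit off. Differentiating the expression as a single quotient would eventually settle it as well; matching dominant growth settles it immediately.


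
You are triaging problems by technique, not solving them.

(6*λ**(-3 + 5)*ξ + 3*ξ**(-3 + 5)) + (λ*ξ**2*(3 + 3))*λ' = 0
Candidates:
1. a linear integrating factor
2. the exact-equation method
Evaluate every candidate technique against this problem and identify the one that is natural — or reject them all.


Technique: the exact-equation method — equality of cross partials is the green light — assemble the potential function term by term.
- a linear integrating factor — a nonlinear term in the unknown puts this outside the integrating-factor template.
- the exact-equation method — yes, a natural case for it.


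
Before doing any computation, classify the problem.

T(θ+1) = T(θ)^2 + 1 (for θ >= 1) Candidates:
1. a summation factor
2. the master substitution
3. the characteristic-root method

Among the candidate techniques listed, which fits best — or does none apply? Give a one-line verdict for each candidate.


Technique: no special technique — the recurrence is nonlinear in the sequence values; study it directly, no linear machinery applies.
- a summation factor — no summation factor applies — the rule is not linear in the sequence values.
- the master substitution: no fixed divisor shrinks the index between calls.
- the characteristic-root method — the recursion is nonlinear in the sequence values, so no linear-modes ansatz applies.


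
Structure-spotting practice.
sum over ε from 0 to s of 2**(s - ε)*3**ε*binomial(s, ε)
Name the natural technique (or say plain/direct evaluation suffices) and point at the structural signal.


Diagnosis: the binomial theorem — terms weighting binomial(s, ε) against matched powers of 3 and 2 reassemble into (3 + 2)^s by the binomial theorem.


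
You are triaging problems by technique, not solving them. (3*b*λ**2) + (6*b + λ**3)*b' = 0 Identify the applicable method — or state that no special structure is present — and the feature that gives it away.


Technique: the exact-equation method — 3*b*λ**2 and 6*b + λ**3 pass the exactness check on the nose, so no integrating factor in λ or b is needed at all.


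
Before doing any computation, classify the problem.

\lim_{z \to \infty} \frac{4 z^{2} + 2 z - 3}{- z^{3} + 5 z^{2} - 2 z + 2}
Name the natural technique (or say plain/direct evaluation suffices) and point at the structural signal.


Verdict: dominant-term comparison — at large z only the top-degree terms survive; compare the leading terms and the limit falls out. Viewed as a single quotient this is an ∞/∞ form — an at-infinity application of l'Hôpital's rule would also resolve it; comparing leading growth reads the answer without differentiating.


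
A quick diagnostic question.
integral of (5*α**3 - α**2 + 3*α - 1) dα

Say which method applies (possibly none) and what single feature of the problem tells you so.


Verdict: no special technique — a term-by-term power-rule job in α; no substitution or rearrangement earns its keep here.


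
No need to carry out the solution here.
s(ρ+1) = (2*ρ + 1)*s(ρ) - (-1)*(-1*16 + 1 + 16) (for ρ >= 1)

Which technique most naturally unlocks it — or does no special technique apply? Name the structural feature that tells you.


Method: a summation factor — it is first-order linear but the coefficient 2*ρ + 1 depends on the index, so multiply through by a summation factor to telescope it.


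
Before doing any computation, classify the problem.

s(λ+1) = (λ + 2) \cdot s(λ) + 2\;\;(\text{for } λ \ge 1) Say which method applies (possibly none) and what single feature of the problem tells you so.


Diagnosis: a summation factor — an index-dependent multiplier λ + 2 rules out characteristic roots; a summation factor converts it to a pure difference.


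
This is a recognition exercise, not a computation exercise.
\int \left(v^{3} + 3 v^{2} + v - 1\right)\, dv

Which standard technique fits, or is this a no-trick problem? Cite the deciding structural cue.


Diagnosis: no special technique — nothing composite, nothing rational, nothing trigonometric — each constant-multiple power of v integrates by the power rule alone.


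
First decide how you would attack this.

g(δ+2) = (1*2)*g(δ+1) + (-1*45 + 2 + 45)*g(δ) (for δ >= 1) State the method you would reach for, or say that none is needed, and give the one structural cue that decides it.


Diagnosis: the characteristic-root method — linear, homogeneous, constant coefficients: solutions of the form r^δ exist — find the roots of the characteristic polynomial.


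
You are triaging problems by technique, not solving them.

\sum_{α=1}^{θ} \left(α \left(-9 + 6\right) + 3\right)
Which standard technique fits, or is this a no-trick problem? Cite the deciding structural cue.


Method: no special technique — no ratio, no shift structure, no binomial pattern: sum the constant-multiple powers of α with known formulas.


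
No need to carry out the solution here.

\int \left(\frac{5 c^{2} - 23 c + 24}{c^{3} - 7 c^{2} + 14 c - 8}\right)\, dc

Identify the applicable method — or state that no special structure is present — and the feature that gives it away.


Diagnosis: partial fractions — the integrand is a proper rational function and its denominator c^{3} - 7 c^{2} + 14 c - 8 factors into distinct pieces, so it splits into simple fractions.


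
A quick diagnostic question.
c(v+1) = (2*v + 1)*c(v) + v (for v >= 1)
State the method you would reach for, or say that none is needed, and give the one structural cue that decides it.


Method: a summation factor — normalize by the running product of 2*v + 1: the left side becomes a difference, and differences sum.


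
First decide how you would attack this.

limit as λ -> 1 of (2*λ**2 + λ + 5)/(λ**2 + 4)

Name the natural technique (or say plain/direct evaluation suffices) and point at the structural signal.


Best approach: no special technique — no vanishing denominator and no indeterminate clash at the point — evaluation is immediate.


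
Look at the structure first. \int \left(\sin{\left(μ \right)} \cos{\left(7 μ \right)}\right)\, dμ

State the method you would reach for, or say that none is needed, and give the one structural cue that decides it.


Diagnosis: a trigonometric identity — mixed-frequency products such as \sin{\left(μ \right)} \cos{\left(7 μ \right)} are designed for the product-to-sum formula.


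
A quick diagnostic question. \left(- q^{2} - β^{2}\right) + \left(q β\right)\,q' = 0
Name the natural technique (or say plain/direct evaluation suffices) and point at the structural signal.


Technique: the homogeneous substitution — the slope's numerator and denominator have matching total degree, so it depends only on q/β and the ratio substitution collapses it. Rearranged, this also fits the Bernoulli template directly; the homogeneous substitution reads the structure without the rearrangement.


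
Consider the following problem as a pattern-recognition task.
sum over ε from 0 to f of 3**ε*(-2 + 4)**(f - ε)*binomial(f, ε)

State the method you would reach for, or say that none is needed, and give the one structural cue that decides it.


Method: the binomial theorem — binomial(f, ε) weighting matched powers of 3 and (-2 + 4) is the expanded form of (3 + (-2 + 4))^f — fold it back up.


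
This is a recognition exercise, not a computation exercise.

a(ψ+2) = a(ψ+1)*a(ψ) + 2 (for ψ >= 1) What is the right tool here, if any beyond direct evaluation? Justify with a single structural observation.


Verdict: no special technique — the update rule curves (it is not linear in the unknown sequence), so no superposition-based closed form attaches — iterate or study it directly.


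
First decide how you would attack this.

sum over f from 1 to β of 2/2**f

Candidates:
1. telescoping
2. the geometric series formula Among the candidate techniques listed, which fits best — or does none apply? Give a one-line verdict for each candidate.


Method: the geometric series formula — consecutive terms stand in a fixed index-free ratio — the geometric sum formula closes it.
- telescoping — the summand is not presented as a shifted difference — a telescoping rewrite may exist, but the displayed structure does not offer one.
- the geometric series formula — yes, a natural case for it.


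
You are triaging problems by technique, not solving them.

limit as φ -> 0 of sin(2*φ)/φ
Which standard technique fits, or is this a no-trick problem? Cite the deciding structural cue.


Method: l'Hôpital's rule (0/0) — plug in 0: top and bottom both hit zero, so differentiate each and retry. Known elementary limits would finish this too — the rule just bypasses the case analysis.


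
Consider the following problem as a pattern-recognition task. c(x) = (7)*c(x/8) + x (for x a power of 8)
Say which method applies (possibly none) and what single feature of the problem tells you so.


Technique: the master substitution — recursion at x/8 is multiplicative in the index; logarithmic reindexing via x = 8^m linearizes it.


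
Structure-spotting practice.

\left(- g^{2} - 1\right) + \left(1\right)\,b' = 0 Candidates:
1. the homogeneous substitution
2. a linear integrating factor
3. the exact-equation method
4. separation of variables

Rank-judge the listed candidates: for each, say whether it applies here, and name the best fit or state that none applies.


Method: no special technique — solved for the derivative, no b appears — this is antidifferentiation in g wearing ODE clothing.
- the homogeneous substitution — the slope is not a function of the ratio of the variables alone.
- a linear integrating factor: the linear template holds only trivially here (the unknown is absent, so the coefficient is zero) — the method is not the natural label.
- the exact-equation method — with the unknown absent from both coefficients, the cross-partial test holds emptily — nothing for the exact method to work on.
- separation of variables: any separation here is vacuous (nothing depends on the unknown); direct integration is the honest label.


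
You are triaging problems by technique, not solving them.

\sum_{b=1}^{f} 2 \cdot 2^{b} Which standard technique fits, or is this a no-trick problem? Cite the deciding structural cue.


Diagnosis: the geometric series formula — each term is 2 times the previous one, so the geometric-series formula applies directly.


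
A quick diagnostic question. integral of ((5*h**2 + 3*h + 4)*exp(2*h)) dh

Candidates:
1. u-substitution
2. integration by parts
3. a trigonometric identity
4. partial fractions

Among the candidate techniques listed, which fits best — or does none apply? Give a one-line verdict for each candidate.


Method: integration by parts — a polynomial 5*h**2 + 3*h + 4 against the kernel exp(2*h) is the signature bounded-ladder case for integration by parts.
- u-substitution: no subexpression of the integrand serves as a whole-integral substitution inner — individual terms may offer their own, but none carries its derivative as a factor of the full integrand; a working change of variable would have to be constructed from outside the expression.
- integration by parts — yes, a natural case for it.
- a trigonometric identity: with no trigonometric functions present, identity rewriting has no target.
- partial fractions: the expression is not a ratio of polynomials that decomposes further.


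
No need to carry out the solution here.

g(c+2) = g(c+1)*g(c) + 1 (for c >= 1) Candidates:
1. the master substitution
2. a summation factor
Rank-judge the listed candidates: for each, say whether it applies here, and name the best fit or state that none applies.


Diagnosis: no special technique — the recurrence is nonlinear in the sequence values; study it directly, no linear machinery applies.
- the master substitution: the recursion steps by a constant offset, so exponential reindexing is pointless.
- a summation factor — the recursion is nonlinear — outside the first-order linear family a summation factor addresses.


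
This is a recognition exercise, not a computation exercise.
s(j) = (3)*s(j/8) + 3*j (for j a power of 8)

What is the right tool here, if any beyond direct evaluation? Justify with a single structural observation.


Best approach: the master substitution — recursion at j/8 is multiplicative in the index; logarithmic reindexing via j = 8^m linearizes it.
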